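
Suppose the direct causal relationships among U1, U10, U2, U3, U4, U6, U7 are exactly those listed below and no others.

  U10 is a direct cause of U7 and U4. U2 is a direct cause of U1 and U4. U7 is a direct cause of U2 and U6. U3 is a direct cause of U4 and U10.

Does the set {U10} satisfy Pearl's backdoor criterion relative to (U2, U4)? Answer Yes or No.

Backdoor paths from U2 to U4 (paths whose first edge points into U2):
  P1: U2 <- U7 <- U10 <- U3 -> U4
  P2: U2 <- U7 <- U10 -> U4
Condition 1 (no descendant of U2 in the set): holds — descendants of U2 are {U1, U4}; none are in {U10}.
Condition 2 (every backdoor path blocked by {U10}):
  P1: blocked at chain node U10 ∈ conditioning set.
  P2: blocked at fork node U10 ∈ conditioning set.
{U10} satisfies the backdoor criterion.

Yes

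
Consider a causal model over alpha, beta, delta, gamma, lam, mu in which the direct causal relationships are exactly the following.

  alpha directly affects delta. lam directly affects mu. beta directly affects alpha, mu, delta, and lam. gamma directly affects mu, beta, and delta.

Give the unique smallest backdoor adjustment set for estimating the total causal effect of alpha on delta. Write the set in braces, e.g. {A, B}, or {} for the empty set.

{beta}

Variables eligible for adjustment (non-descendants of alpha, excluding alpha and delta): {beta, gamma, lam, mu}.
Backdoor paths from alpha to delta:
  P1: alpha <- beta <- gamma -> delta
  P2: alpha <- beta -> lam -> mu <- gamma -> delta
  P3: alpha <- beta -> delta
  P4: alpha <- beta -> mu <- gamma -> delta
The empty set is not sufficient: P1 (alpha <- beta <- gamma -> delta) has no collider blocking it and no conditioned non-collider, so it is open.
Try {beta}:
  P1: blocked at chain node beta ∈ conditioning set.
  P2: blocked at fork node beta ∈ conditioning set.
  P3: blocked at fork node beta ∈ conditioning set.
  P4: blocked at fork node beta ∈ conditioning set.
{beta} contains no descendant of alpha and blocks every backdoor path.
No other singleton works — e.g. {gamma} leaves P3 open — so {beta} is the unique smallest valid adjustment set.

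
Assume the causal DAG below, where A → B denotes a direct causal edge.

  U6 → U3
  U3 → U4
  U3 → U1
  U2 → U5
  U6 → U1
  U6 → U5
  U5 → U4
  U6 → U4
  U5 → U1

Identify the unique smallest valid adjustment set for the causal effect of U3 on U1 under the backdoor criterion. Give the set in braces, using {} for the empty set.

Variables eligible for adjustment (non-descendants of U3, excluding U3 and U1): {U2, U5, U6}.
Backdoor paths from U3 to U1:
  P1: U3 <- U6 -> U5 -> U1
  P2: U3 <- U6 -> U1
  P3: U3 <- U6 -> U4 <- U5 -> U1
The empty set is not sufficient: P1 (U3 <- U6 -> U5 -> U1) has no collider blocking it and no conditioned non-collider, so it is open.
Try {U6}:
  P1: blocked at fork node U6 ∈ conditioning set.
  P2: blocked at fork node U6 ∈ conditioning set.
  P3: blocked at fork node U6 ∈ conditioning set.
{U6} contains no descendant of U3 and blocks every backdoor path.
No other singleton works — e.g. {U2} leaves P1 open — so {U6} is the unique smallest valid adjustment set.

{U6}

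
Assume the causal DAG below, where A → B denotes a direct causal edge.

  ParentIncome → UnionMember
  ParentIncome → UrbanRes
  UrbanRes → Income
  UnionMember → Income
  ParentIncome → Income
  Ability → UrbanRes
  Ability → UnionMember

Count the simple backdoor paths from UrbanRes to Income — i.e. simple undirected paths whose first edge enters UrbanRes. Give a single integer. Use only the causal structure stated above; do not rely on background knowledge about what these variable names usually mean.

4

A backdoor path from UrbanRes to Income is any simple undirected path whose first edge points into UrbanRes (i.e. leaves UrbanRes via a parent).
Parents of UrbanRes: {Ability, ParentIncome}.
Enumerating:
  P1: UrbanRes <- ParentIncome -> UnionMember -> Income
  P2: UrbanRes <- ParentIncome -> Income
  P3: UrbanRes <- Ability -> UnionMember <- ParentIncome -> Income
  P4: UrbanRes <- Ability -> UnionMember -> Income
That exhausts the simple backdoor paths. Count: 4.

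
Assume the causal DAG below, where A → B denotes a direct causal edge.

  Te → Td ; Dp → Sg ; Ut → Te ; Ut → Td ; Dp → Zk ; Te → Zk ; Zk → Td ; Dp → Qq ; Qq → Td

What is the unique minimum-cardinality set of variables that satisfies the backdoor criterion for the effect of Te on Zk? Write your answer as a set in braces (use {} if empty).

{}

Variables eligible for adjustment (non-descendants of Te, excluding Te and Zk): {Dp, Qq, Sg, Ut}.
Backdoor paths from Te to Zk:
  P1: Te <- Ut -> Td <- Qq <- Dp -> Zk
  P2: Te <- Ut -> Td <- Zk
Each backdoor path contains an unconditioned collider, so every path is already blocked with the empty conditioning set:
  P1: blocked at collider Td (neither it nor any descendant is in the conditioning set).
  P2: blocked at collider Td (neither it nor any descendant is in the conditioning set).
The empty set is therefore the unique smallest valid set.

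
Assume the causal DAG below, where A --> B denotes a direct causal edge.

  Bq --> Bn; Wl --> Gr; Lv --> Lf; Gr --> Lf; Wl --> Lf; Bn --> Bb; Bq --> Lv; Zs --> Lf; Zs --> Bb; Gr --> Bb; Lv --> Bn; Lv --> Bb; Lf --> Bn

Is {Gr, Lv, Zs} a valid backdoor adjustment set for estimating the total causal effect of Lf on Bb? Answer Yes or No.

Yes

Backdoor paths from Lf to Bb (paths whose first edge points into Lf):
  P1: Lf <- Zs -> Bb
  P2: Lf <- Lv <- Bq -> Bn -> Bb
  P3: Lf <- Lv -> Bn -> Bb
  P4: Lf <- Lv -> Bb
  P5: Lf <- Wl -> Gr -> Bb
  P6: Lf <- Gr -> Bb
Condition 1 (no descendant of Lf in the set): holds — descendants of Lf are {Bb, Bn}; none are in {Gr, Lv, Zs}.
Condition 2 (every backdoor path blocked by {Gr, Lv, Zs}):
  P1: blocked at fork node Zs ∈ conditioning set.
  P2: blocked at chain node Lv ∈ conditioning set.
  P3: blocked at fork node Lv ∈ conditioning set.
  P4: blocked at fork node Lv ∈ conditioning set.
  P5: blocked at chain node Gr ∈ conditioning set.
  P6: blocked at fork node Gr ∈ conditioning set.
{Gr, Lv, Zs} satisfies the backdoor criterion.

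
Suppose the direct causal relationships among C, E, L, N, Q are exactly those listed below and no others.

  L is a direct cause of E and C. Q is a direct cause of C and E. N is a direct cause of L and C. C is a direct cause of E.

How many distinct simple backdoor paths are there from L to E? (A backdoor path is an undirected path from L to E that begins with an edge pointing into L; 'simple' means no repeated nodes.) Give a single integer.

2

A backdoor path from L to E is any simple undirected path whose first edge points into L (i.e. leaves L via a parent).
Parents of L: {N}.
Enumerating:
  P1: L <- N -> C <- Q -> E
  P2: L <- N -> C -> E
That exhausts the simple backdoor paths. Count: 2.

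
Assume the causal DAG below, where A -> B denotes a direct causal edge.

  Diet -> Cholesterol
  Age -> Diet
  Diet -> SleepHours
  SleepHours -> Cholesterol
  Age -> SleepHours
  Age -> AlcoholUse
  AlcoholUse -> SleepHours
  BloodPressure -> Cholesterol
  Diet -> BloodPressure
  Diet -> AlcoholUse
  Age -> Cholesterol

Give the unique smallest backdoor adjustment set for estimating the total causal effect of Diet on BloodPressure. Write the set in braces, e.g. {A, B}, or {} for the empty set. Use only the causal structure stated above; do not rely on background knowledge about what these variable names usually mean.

Variables eligible for adjustment (non-descendants of Diet, excluding Diet and BloodPressure): {Age}.
Backdoor paths from Diet to BloodPressure:
  P1: Diet <- Age -> AlcoholUse -> SleepHours -> Cholesterol <- BloodPressure
  P2: Diet <- Age -> SleepHours -> Cholesterol <- BloodPressure
  P3: Diet <- Age -> Cholesterol <- BloodPressure
Each backdoor path contains an unconditioned collider, so every path is already blocked with the empty conditioning set:
  P1: blocked at collider Cholesterol (neither it nor any descendant is in the conditioning set).
  P2: blocked at collider Cholesterol (neither it nor any descendant is in the conditioning set).
  P3: blocked at collider Cholesterol (neither it nor any descendant is in the conditioning set).
The empty set is therefore the unique smallest valid set.

{}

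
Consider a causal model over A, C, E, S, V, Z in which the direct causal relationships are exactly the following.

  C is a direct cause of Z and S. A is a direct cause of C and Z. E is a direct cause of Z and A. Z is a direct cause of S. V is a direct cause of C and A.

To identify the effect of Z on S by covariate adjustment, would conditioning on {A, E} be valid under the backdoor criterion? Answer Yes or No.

No

Backdoor paths from Z to S (paths whose first edge points into Z):
  P1: Z <- E -> A <- V -> C -> S
  P2: Z <- E -> A -> C -> S
  P3: Z <- A <- V -> C -> S
  P4: Z <- A -> C -> S
  P5: Z <- C -> S
Condition 1 (no descendant of Z in the set): holds — descendants of Z are {S}; none are in {A, E}.
Condition 2 (every backdoor path blocked by {A, E}):
  P1: blocked at fork node E ∈ conditioning set.
  P2: blocked at fork node E ∈ conditioning set.
  P3: blocked at chain node A ∈ conditioning set.
  P4: blocked at fork node A ∈ conditioning set.
  P5: open — no interior node is in the conditioning set.
{A, E} does not satisfy the backdoor criterion.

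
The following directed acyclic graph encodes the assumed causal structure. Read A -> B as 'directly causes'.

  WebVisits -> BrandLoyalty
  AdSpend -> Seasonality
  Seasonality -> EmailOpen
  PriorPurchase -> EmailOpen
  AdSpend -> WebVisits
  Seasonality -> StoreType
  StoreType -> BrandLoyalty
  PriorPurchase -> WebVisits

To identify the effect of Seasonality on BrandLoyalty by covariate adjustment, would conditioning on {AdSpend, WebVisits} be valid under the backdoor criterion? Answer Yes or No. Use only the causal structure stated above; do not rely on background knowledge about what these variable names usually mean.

Backdoor paths from Seasonality to BrandLoyalty (paths whose first edge points into Seasonality):
  P1: Seasonality <- AdSpend -> WebVisits -> BrandLoyalty
Condition 1 (no descendant of Seasonality in the set): holds — descendants of Seasonality are {BrandLoyalty, EmailOpen, StoreType}; none are in {AdSpend, WebVisits}.
Condition 2 (every backdoor path blocked by {AdSpend, WebVisits}):
  P1: blocked at fork node AdSpend ∈ conditioning set.
{AdSpend, WebVisits} satisfies the backdoor criterion.

Yes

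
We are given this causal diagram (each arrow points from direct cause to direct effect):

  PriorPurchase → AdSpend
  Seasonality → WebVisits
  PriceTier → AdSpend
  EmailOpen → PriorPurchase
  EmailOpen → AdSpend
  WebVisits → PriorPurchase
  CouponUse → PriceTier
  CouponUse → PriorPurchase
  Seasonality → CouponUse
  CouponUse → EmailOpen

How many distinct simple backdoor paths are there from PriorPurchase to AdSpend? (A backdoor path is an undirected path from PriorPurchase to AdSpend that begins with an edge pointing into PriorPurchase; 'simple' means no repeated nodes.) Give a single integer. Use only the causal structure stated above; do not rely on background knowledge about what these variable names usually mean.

A backdoor path from PriorPurchase to AdSpend is any simple undirected path whose first edge points into PriorPurchase (i.e. leaves PriorPurchase via a parent).
Parents of PriorPurchase: {CouponUse, EmailOpen, WebVisits}.
Enumerating:
  P1: PriorPurchase <- CouponUse -> EmailOpen -> AdSpend
  P2: PriorPurchase <- CouponUse -> PriceTier -> AdSpend
  P3: PriorPurchase <- WebVisits <- Seasonality -> CouponUse -> EmailOpen -> AdSpend
  P4: PriorPurchase <- WebVisits <- Seasonality -> CouponUse -> PriceTier -> AdSpend
  P5: PriorPurchase <- EmailOpen <- CouponUse -> PriceTier -> AdSpend
  P6: PriorPurchase <- EmailOpen -> AdSpend
That exhausts the simple backdoor paths. Count: 6.

6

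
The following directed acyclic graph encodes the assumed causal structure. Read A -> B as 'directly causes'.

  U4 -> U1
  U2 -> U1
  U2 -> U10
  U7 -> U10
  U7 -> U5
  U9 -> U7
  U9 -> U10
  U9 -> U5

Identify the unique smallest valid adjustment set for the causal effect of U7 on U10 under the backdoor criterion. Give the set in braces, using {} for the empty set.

{U9}

Variables eligible for adjustment (non-descendants of U7, excluding U7 and U10): {U1, U2, U4, U9}.
Backdoor paths from U7 to U10:
  P1: U7 <- U9 -> U10
The empty set is not sufficient: P1 (U7 <- U9 -> U10) has no collider blocking it and no conditioned non-collider, so it is open.
Try {U9}:
  P1: blocked at fork node U9 ∈ conditioning set.
{U9} contains no descendant of U7 and blocks every backdoor path.
No other singleton works — e.g. {U2} leaves P1 open — so {U9} is the unique smallest valid adjustment set.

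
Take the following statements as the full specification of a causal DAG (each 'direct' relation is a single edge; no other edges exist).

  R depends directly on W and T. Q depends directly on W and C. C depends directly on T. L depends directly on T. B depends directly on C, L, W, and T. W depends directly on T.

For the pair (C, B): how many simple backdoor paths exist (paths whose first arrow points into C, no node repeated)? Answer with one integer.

4

A backdoor path from C to B is any simple undirected path whose first edge points into C (i.e. leaves C via a parent).
Parents of C: {T}.
Enumerating:
  P1: C <- T -> W -> B
  P2: C <- T -> L -> B
  P3: C <- T -> R <- W -> B
  P4: C <- T -> B
That exhausts the simple backdoor paths. Count: 4.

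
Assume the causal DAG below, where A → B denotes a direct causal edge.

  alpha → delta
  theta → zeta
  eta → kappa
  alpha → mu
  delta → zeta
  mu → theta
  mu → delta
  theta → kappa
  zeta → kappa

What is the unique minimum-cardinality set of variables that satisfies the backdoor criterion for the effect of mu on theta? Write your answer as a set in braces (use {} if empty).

{}

Variables eligible for adjustment (non-descendants of mu, excluding mu and theta): {alpha, eta}.
Backdoor paths from mu to theta:
  P1: mu <- alpha -> delta -> zeta <- theta
  P2: mu <- alpha -> delta -> zeta -> kappa <- theta
Each backdoor path contains an unconditioned collider, so every path is already blocked with the empty conditioning set:
  P1: blocked at collider zeta (neither it nor any descendant is in the conditioning set).
  P2: blocked at collider kappa (neither it nor any descendant is in the conditioning set).
The empty set is therefore the unique smallest valid set.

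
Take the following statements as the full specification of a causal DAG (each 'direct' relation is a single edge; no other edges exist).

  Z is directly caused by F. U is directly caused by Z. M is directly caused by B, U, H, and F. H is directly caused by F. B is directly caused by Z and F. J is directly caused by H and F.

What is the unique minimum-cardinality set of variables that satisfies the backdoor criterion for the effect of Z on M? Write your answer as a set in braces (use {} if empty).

Variables eligible for adjustment (non-descendants of Z, excluding Z and M): {F, H, J}.
Backdoor paths from Z to M:
  P1: Z <- F -> B -> M
  P2: Z <- F -> H -> M
  P3: Z <- F -> J <- H -> M
  P4: Z <- F -> M
The empty set is not sufficient: P1 (Z <- F -> B -> M) has no collider blocking it and no conditioned non-collider, so it is open.
Try {F}:
  P1: blocked at fork node F ∈ conditioning set.
  P2: blocked at fork node F ∈ conditioning set.
  P3: blocked at fork node F ∈ conditioning set.
  P4: blocked at fork node F ∈ conditioning set.
{F} contains no descendant of Z and blocks every backdoor path.
No other singleton works — e.g. {H} leaves P1 open — so {F} is the unique smallest valid adjustment set.

{F}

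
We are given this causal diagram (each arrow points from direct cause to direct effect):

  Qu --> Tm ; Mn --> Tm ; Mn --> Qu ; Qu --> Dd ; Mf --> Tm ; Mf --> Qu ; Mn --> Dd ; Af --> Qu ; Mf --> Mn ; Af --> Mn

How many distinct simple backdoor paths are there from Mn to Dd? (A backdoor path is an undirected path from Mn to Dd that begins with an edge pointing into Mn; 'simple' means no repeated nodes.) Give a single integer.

3

A backdoor path from Mn to Dd is any simple undirected path whose first edge points into Mn (i.e. leaves Mn via a parent).
Parents of Mn: {Af, Mf}.
Enumerating:
  P1: Mn <- Af -> Qu -> Dd
  P2: Mn <- Mf -> Qu -> Dd
  P3: Mn <- Mf -> Tm <- Qu -> Dd
That exhausts the simple backdoor paths. Count: 3.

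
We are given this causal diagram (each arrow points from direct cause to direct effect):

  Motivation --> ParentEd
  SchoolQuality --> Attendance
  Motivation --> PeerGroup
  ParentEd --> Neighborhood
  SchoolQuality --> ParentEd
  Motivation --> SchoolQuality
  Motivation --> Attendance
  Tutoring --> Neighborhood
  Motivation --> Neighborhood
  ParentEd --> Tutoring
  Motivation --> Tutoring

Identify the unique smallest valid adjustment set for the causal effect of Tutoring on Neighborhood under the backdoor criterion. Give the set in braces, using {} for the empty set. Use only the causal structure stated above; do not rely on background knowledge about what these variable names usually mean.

{Motivation, ParentEd}

Variables eligible for adjustment (non-descendants of Tutoring, excluding Tutoring and Neighborhood): {Attendance, Motivation, ParentEd, PeerGroup, SchoolQuality}.
Backdoor paths from Tutoring to Neighborhood:
  P1: Tutoring <- Motivation -> SchoolQuality -> ParentEd -> Neighborhood
  P2: Tutoring <- Motivation -> ParentEd -> Neighborhood
  P3: Tutoring <- Motivation -> Attendance <- SchoolQuality -> ParentEd -> Neighborhood
  P4: Tutoring <- Motivation -> Neighborhood
  P5: Tutoring <- ParentEd <- Motivation -> Neighborhood
  P6: Tutoring <- ParentEd <- SchoolQuality <- Motivation -> Neighborhood
  P7: Tutoring <- ParentEd <- SchoolQuality -> Attendance <- Motivation -> Neighborhood
  P8: Tutoring <- ParentEd -> Neighborhood
The empty set is not sufficient: P1 (Tutoring <- Motivation -> SchoolQuality -> ParentEd -> Neighborhood) has no collider blocking it and no conditioned non-collider, so it is open.
Try {Motivation, ParentEd}:
  P1: blocked at fork node Motivation ∈ conditioning set.
  P2: blocked at fork node Motivation ∈ conditioning set.
  P3: blocked at fork node Motivation ∈ conditioning set.
  P4: blocked at fork node Motivation ∈ conditioning set.
  P5: blocked at chain node ParentEd ∈ conditioning set.
  P6: blocked at chain node ParentEd ∈ conditioning set.
  P7: blocked at chain node ParentEd ∈ conditioning set.
  P8: blocked at fork node ParentEd ∈ conditioning set.
{Motivation, ParentEd} contains no descendant of Tutoring and blocks every backdoor path.
Every element of {Motivation, ParentEd} is needed (dropping Motivation leaves P4 open; dropping ParentEd leaves P8 open), so no proper subset is valid.
Among all size-2 subsets of the eligible variables, only {Motivation, ParentEd} blocks every backdoor path, so it is the unique smallest valid adjustment set.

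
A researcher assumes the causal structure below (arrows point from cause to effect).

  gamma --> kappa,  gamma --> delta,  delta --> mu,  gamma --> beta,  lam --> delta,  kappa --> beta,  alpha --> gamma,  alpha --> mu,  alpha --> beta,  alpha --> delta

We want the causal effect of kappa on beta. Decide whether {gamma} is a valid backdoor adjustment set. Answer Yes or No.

Yes

Backdoor paths from kappa to beta (paths whose first edge points into kappa):
  P1: kappa <- gamma <- alpha -> beta
  P2: kappa <- gamma -> delta <- alpha -> beta
  P3: kappa <- gamma -> delta -> mu <- alpha -> beta
  P4: kappa <- gamma -> beta
Condition 1 (no descendant of kappa in the set): holds — descendants of kappa are {beta}; none are in {gamma}.
Condition 2 (every backdoor path blocked by {gamma}):
  P1: blocked at chain node gamma ∈ conditioning set.
  P2: blocked at fork node gamma ∈ conditioning set.
  P3: blocked at fork node gamma ∈ conditioning set.
  P4: blocked at fork node gamma ∈ conditioning set.
{gamma} satisfies the backdoor criterion.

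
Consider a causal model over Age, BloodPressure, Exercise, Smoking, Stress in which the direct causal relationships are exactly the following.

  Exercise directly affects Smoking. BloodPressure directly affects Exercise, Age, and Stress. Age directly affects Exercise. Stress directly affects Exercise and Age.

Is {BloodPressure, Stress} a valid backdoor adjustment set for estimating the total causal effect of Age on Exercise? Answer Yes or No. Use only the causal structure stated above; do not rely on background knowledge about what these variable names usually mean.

Backdoor paths from Age to Exercise (paths whose first edge points into Age):
  P1: Age <- BloodPressure -> Stress -> Exercise
  P2: Age <- BloodPressure -> Exercise
  P3: Age <- Stress <- BloodPressure -> Exercise
  P4: Age <- Stress -> Exercise
Condition 1 (no descendant of Age in the set): holds — descendants of Age are {Exercise, Smoking}; none are in {BloodPressure, Stress}.
Condition 2 (every backdoor path blocked by {BloodPressure, Stress}):
  P1: blocked at fork node BloodPressure ∈ conditioning set.
  P2: blocked at fork node BloodPressure ∈ conditioning set.
  P3: blocked at chain node Stress ∈ conditioning set.
  P4: blocked at fork node Stress ∈ conditioning set.
{BloodPressure, Stress} satisfies the backdoor criterion.

Yes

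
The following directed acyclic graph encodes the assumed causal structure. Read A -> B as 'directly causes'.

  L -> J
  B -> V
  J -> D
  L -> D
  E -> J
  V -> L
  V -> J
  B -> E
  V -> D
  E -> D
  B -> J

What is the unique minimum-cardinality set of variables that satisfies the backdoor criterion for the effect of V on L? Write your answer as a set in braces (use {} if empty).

Variables eligible for adjustment (non-descendants of V, excluding V and L): {B, E}.
Backdoor paths from V to L:
  P1: V <- B -> E -> J <- L
  P2: V <- B -> E -> J -> D <- L
  P3: V <- B -> E -> D <- L
  P4: V <- B -> E -> D <- J <- L
  P5: V <- B -> J <- E -> D <- L
  P6: V <- B -> J <- L
  P7: V <- B -> J -> D <- L
Each backdoor path contains an unconditioned collider, so every path is already blocked with the empty conditioning set:
  P1: blocked at collider J (neither it nor any descendant is in the conditioning set).
  P2: blocked at collider D (neither it nor any descendant is in the conditioning set).
  P3: blocked at collider D (neither it nor any descendant is in the conditioning set).
  P4: blocked at collider D (neither it nor any descendant is in the conditioning set).
  P5: blocked at collider J (neither it nor any descendant is in the conditioning set).
  P6: blocked at collider J (neither it nor any descendant is in the conditioning set).
  P7: blocked at collider D (neither it nor any descendant is in the conditioning set).
The empty set is therefore the unique smallest valid set.

{}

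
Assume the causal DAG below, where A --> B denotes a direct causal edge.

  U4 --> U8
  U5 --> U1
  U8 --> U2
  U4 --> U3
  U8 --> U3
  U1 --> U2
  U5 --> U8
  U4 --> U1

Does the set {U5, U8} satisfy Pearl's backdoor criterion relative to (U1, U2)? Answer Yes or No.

Backdoor paths from U1 to U2 (paths whose first edge points into U1):
  P1: U1 <- U4 -> U8 -> U2
  P2: U1 <- U4 -> U3 <- U8 -> U2
  P3: U1 <- U5 -> U8 -> U2
Condition 1 (no descendant of U1 in the set): holds — descendants of U1 are {U2}; none are in {U5, U8}.
Condition 2 (every backdoor path blocked by {U5, U8}):
  P1: blocked at chain node U8 ∈ conditioning set.
  P2: blocked at collider U3 (neither it nor any descendant is in the conditioning set).
  P3: blocked at fork node U5 ∈ conditioning set.
{U5, U8} satisfies the backdoor criterion.

Yes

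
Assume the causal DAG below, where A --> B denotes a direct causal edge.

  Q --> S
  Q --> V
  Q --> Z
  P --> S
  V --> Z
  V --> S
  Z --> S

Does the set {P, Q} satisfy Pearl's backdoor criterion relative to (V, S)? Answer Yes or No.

Backdoor paths from V to S (paths whose first edge points into V):
  P1: V <- Q -> Z -> S
  P2: V <- Q -> S
Condition 1 (no descendant of V in the set): holds — descendants of V are {S, Z}; none are in {P, Q}.
Condition 2 (every backdoor path blocked by {P, Q}):
  P1: blocked at fork node Q ∈ conditioning set.
  P2: blocked at fork node Q ∈ conditioning set.
{P, Q} satisfies the backdoor criterion.

Yes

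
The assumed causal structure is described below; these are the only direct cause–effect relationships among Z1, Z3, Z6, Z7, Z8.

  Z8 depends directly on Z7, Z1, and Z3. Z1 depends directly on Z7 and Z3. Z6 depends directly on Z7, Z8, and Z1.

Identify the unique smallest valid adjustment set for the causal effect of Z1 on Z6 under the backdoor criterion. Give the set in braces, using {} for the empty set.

{Z3, Z7}

Variables eligible for adjustment (non-descendants of Z1, excluding Z1 and Z6): {Z3, Z7}.
Backdoor paths from Z1 to Z6:
  P1: Z1 <- Z3 -> Z8 <- Z7 -> Z6
  P2: Z1 <- Z3 -> Z8 -> Z6
  P3: Z1 <- Z7 -> Z8 -> Z6
  P4: Z1 <- Z7 -> Z6
The empty set is not sufficient: P2 (Z1 <- Z3 -> Z8 -> Z6) has no collider blocking it and no conditioned non-collider, so it is open.
Try {Z3, Z7}:
  P1: blocked at fork node Z3 ∈ conditioning set.
  P2: blocked at fork node Z3 ∈ conditioning set.
  P3: blocked at fork node Z7 ∈ conditioning set.
  P4: blocked at fork node Z7 ∈ conditioning set.
{Z3, Z7} contains no descendant of Z1 and blocks every backdoor path.
Every element of {Z3, Z7} is needed (dropping Z3 leaves P2 open; dropping Z7 leaves P3 open), so no proper subset is valid.
Among all size-2 subsets of the eligible variables, only {Z3, Z7} blocks every backdoor path, so it is the unique smallest valid adjustment set.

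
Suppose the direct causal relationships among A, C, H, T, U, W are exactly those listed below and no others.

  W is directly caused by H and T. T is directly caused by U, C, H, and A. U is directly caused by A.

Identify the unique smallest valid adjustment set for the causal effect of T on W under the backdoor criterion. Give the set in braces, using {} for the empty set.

{H}

Variables eligible for adjustment (non-descendants of T, excluding T and W): {A, C, H, U}.
Backdoor paths from T to W:
  P1: T <- H -> W
The empty set is not sufficient: P1 (T <- H -> W) has no collider blocking it and no conditioned non-collider, so it is open.
Try {H}:
  P1: blocked at fork node H ∈ conditioning set.
{H} contains no descendant of T and blocks every backdoor path.
No other singleton works — e.g. {A} leaves P1 open — so {H} is the unique smallest valid adjustment set.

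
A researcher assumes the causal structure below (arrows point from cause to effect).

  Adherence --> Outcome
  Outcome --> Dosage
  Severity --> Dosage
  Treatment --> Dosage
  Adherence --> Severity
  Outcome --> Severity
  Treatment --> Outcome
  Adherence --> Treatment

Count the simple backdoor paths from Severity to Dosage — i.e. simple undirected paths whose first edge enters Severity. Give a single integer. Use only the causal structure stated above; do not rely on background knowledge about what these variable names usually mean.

A backdoor path from Severity to Dosage is any simple undirected path whose first edge points into Severity (i.e. leaves Severity via a parent).
Parents of Severity: {Adherence, Outcome}.
Enumerating:
  P1: Severity <- Adherence -> Treatment -> Outcome -> Dosage
  P2: Severity <- Adherence -> Treatment -> Dosage
  P3: Severity <- Adherence -> Outcome <- Treatment -> Dosage
  P4: Severity <- Adherence -> Outcome -> Dosage
  P5: Severity <- Outcome <- Adherence -> Treatment -> Dosage
  P6: Severity <- Outcome <- Treatment -> Dosage
  P7: Severity <- Outcome -> Dosage
That exhausts the simple backdoor paths. Count: 7.

7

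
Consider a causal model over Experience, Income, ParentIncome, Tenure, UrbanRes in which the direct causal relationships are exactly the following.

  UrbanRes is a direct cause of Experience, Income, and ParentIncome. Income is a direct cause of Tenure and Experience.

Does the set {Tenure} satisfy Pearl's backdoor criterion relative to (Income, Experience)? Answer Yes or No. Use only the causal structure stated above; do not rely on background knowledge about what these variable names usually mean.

No

Backdoor paths from Income to Experience (paths whose first edge points into Income):
  P1: Income <- UrbanRes -> Experience
Condition 1 (no descendant of Income in the set): FAILS — Tenure is a descendant of Income.
Condition 2 (every backdoor path blocked by {Tenure}):
  P1: open — no interior node is in the conditioning set.
{Tenure} does not satisfy the backdoor criterion.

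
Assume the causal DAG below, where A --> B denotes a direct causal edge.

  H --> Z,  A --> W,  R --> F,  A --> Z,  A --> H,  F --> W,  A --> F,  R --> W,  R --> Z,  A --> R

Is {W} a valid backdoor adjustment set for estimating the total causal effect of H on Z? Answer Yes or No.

No

Backdoor paths from H to Z (paths whose first edge points into H):
  P1: H <- A -> R -> Z
  P2: H <- A -> F <- R -> Z
  P3: H <- A -> F -> W <- R -> Z
  P4: H <- A -> Z
  P5: H <- A -> W <- R -> Z
  P6: H <- A -> W <- F <- R -> Z
Condition 1 (no descendant of H in the set): holds — descendants of H are {Z}; none are in {W}.
Condition 2 (every backdoor path blocked by {W}):
  P1: open — no interior node is in the conditioning set.
  P2: open — collider(s) F are conditioned on (or have a conditioned descendant) and no non-collider on the path is in the set.
  P3: open — collider(s) W are conditioned on (or have a conditioned descendant) and no non-collider on the path is in the set.
  P4: open — no interior node is in the conditioning set.
  P5: open — collider(s) W are conditioned on (or have a conditioned descendant) and no non-collider on the path is in the set.
  P6: open — collider(s) W are conditioned on (or have a conditioned descendant) and no non-collider on the path is in the set.
{W} does not satisfy the backdoor criterion.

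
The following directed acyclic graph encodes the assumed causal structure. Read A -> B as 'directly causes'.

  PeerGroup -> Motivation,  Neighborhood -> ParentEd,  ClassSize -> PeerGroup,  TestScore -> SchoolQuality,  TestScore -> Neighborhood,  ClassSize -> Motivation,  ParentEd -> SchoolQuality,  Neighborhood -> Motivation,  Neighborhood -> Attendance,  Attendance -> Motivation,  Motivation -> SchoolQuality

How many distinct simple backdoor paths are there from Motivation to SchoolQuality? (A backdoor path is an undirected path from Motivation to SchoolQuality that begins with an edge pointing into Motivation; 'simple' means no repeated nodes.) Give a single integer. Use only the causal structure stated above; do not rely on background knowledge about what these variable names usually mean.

A backdoor path from Motivation to SchoolQuality is any simple undirected path whose first edge points into Motivation (i.e. leaves Motivation via a parent).
Parents of Motivation: {Attendance, ClassSize, Neighborhood, PeerGroup}.
Enumerating:
  P1: Motivation <- Neighborhood <- TestScore -> SchoolQuality
  P2: Motivation <- Neighborhood -> ParentEd -> SchoolQuality
  P3: Motivation <- Attendance <- Neighborhood <- TestScore -> SchoolQuality
  P4: Motivation <- Attendance <- Neighborhood -> ParentEd -> SchoolQuality
That exhausts the simple backdoor paths. Count: 4.

4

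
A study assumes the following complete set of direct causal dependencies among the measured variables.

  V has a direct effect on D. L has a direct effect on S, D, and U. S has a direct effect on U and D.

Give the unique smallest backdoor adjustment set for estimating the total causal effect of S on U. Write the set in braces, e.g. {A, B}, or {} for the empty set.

{L}

Variables eligible for adjustment (non-descendants of S, excluding S and U): {L, V}.
Backdoor paths from S to U:
  P1: S <- L -> U
The empty set is not sufficient: P1 (S <- L -> U) has no collider blocking it and no conditioned non-collider, so it is open.
Try {L}:
  P1: blocked at fork node L ∈ conditioning set.
{L} contains no descendant of S and blocks every backdoor path.
No other singleton works — e.g. {V} leaves P1 open — so {L} is the unique smallest valid adjustment set.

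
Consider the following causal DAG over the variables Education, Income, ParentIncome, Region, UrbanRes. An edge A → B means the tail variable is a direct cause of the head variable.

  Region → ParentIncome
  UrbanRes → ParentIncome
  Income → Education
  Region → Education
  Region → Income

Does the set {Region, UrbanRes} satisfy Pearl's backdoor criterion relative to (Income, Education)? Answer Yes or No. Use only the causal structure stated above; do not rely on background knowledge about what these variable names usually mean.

Yes

Backdoor paths from Income to Education (paths whose first edge points into Income):
  P1: Income <- Region -> Education
Condition 1 (no descendant of Income in the set): holds — descendants of Income are {Education}; none are in {Region, UrbanRes}.
Condition 2 (every backdoor path blocked by {Region, UrbanRes}):
  P1: blocked at fork node Region ∈ conditioning set.
{Region, UrbanRes} satisfies the backdoor criterion.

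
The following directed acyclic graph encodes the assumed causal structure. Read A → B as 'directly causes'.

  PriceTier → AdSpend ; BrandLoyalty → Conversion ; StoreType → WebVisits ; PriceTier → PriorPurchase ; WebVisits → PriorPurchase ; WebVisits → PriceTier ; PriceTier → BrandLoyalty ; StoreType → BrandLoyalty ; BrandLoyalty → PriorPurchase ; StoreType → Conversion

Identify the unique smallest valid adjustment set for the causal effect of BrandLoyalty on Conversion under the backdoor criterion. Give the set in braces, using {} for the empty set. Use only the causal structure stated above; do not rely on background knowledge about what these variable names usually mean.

{StoreType}

Variables eligible for adjustment (non-descendants of BrandLoyalty, excluding BrandLoyalty and Conversion): {AdSpend, PriceTier, StoreType, WebVisits}.
Backdoor paths from BrandLoyalty to Conversion:
  P1: BrandLoyalty <- StoreType -> Conversion
  P2: BrandLoyalty <- PriceTier <- WebVisits <- StoreType -> Conversion
  P3: BrandLoyalty <- PriceTier -> PriorPurchase <- WebVisits <- StoreType -> Conversion
The empty set is not sufficient: P1 (BrandLoyalty <- StoreType -> Conversion) has no collider blocking it and no conditioned non-collider, so it is open.
Try {StoreType}:
  P1: blocked at fork node StoreType ∈ conditioning set.
  P2: blocked at fork node StoreType ∈ conditioning set.
  P3: blocked at collider PriorPurchase (neither it nor any descendant is in the conditioning set).
{StoreType} contains no descendant of BrandLoyalty and blocks every backdoor path.
No other singleton works — e.g. {WebVisits} leaves P1 open — so {StoreType} is the unique smallest valid adjustment set.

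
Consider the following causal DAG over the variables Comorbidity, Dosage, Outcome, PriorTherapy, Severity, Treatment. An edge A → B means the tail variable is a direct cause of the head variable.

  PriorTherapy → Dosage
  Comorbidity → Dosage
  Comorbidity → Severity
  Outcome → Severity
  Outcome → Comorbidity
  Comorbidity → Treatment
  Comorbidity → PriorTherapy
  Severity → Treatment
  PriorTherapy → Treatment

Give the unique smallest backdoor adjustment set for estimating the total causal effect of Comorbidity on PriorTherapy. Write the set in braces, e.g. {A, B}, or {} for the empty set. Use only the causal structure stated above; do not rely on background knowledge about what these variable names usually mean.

{}

Variables eligible for adjustment (non-descendants of Comorbidity, excluding Comorbidity and PriorTherapy): {Outcome}.
Backdoor paths from Comorbidity to PriorTherapy:
  P1: Comorbidity <- Outcome -> Severity -> Treatment <- PriorTherapy
Each backdoor path contains an unconditioned collider, so every path is already blocked with the empty conditioning set:
  P1: blocked at collider Treatment (neither it nor any descendant is in the conditioning set).
The empty set is therefore the unique smallest valid set.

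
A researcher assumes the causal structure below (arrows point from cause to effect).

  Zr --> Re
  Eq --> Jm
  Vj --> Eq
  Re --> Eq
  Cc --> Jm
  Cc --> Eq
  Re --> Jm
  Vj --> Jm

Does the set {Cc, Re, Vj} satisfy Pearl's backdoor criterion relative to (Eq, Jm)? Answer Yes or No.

Backdoor paths from Eq to Jm (paths whose first edge points into Eq):
  P1: Eq <- Vj -> Jm
  P2: Eq <- Cc -> Jm
  P3: Eq <- Re -> Jm
Condition 1 (no descendant of Eq in the set): holds — descendants of Eq are {Jm}; none are in {Cc, Re, Vj}.
Condition 2 (every backdoor path blocked by {Cc, Re, Vj}):
  P1: blocked at fork node Vj ∈ conditioning set.
  P2: blocked at fork node Cc ∈ conditioning set.
  P3: blocked at fork node Re ∈ conditioning set.
{Cc, Re, Vj} satisfies the backdoor criterion.

Yes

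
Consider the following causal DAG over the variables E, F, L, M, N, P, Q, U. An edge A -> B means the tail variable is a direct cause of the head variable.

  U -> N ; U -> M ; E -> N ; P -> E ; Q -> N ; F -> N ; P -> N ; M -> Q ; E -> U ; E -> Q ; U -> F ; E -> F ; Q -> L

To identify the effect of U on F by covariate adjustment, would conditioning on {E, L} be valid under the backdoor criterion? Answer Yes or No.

No

Backdoor paths from U to F (paths whose first edge points into U):
  P1: U <- E <- P -> N <- F
  P2: U <- E -> Q -> N <- F
  P3: U <- E -> F
  P4: U <- E -> N <- F
Condition 1 (no descendant of U in the set): FAILS — L is a descendant of U.
Condition 2 (every backdoor path blocked by {E, L}):
  P1: blocked at chain node E ∈ conditioning set.
  P2: blocked at fork node E ∈ conditioning set.
  P3: blocked at fork node E ∈ conditioning set.
  P4: blocked at fork node E ∈ conditioning set.
{E, L} does not satisfy the backdoor criterion.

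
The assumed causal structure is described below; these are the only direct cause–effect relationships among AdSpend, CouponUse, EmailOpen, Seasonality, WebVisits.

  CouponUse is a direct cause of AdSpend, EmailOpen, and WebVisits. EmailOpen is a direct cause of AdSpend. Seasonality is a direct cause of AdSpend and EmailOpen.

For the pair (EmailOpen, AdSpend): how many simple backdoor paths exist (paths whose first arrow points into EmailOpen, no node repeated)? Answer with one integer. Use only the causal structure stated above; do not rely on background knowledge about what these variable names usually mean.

2

A backdoor path from EmailOpen to AdSpend is any simple undirected path whose first edge points into EmailOpen (i.e. leaves EmailOpen via a parent).
Parents of EmailOpen: {CouponUse, Seasonality}.
Enumerating:
  P1: EmailOpen <- CouponUse -> AdSpend
  P2: EmailOpen <- Seasonality -> AdSpend
That exhausts the simple backdoor paths. Count: 2.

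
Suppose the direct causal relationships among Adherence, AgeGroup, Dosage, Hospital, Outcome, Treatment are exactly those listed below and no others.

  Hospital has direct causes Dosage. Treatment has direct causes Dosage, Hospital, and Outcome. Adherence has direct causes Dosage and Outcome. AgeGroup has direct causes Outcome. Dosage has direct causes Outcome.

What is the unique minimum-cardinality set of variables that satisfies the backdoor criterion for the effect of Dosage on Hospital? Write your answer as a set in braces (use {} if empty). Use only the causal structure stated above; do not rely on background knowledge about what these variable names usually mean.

Variables eligible for adjustment (non-descendants of Dosage, excluding Dosage and Hospital): {AgeGroup, Outcome}.
Backdoor paths from Dosage to Hospital:
  P1: Dosage <- Outcome -> Treatment <- Hospital
Each backdoor path contains an unconditioned collider, so every path is already blocked with the empty conditioning set:
  P1: blocked at collider Treatment (neither it nor any descendant is in the conditioning set).
The empty set is therefore the unique smallest valid set.

{}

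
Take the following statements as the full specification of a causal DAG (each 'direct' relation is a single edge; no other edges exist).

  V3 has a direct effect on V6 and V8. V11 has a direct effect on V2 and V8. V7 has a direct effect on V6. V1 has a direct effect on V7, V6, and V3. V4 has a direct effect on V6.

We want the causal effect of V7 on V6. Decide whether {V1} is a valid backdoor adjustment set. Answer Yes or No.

Yes

Backdoor paths from V7 to V6 (paths whose first edge points into V7):
  P1: V7 <- V1 -> V3 -> V6
  P2: V7 <- V1 -> V6
Condition 1 (no descendant of V7 in the set): holds — descendants of V7 are {V6}; none are in {V1}.
Condition 2 (every backdoor path blocked by {V1}):
  P1: blocked at fork node V1 ∈ conditioning set.
  P2: blocked at fork node V1 ∈ conditioning set.
{V1} satisfies the backdoor criterion.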